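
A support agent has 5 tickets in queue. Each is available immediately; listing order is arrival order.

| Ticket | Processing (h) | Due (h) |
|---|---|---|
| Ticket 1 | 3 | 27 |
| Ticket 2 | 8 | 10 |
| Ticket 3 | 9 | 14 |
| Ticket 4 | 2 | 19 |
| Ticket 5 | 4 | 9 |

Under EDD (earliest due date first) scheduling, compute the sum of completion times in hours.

EDD (increasing due date): Ticket 5 Ticket 2 Ticket 3 Ticket 4 Ticket 1.
Ticket 5: 0→4
Ticket 2: 4→12
Ticket 3: 12→21
Ticket 4: 21→23
Ticket 1: 23→26
Sum = 4+12+21+23+26 = 86.

86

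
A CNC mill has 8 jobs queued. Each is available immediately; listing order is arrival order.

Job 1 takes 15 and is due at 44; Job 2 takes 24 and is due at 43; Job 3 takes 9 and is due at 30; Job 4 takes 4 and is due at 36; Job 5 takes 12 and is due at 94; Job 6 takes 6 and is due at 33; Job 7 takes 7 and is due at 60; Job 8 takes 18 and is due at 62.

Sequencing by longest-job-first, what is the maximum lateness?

59

LPT (decreasing processing time): Job 2 Job 8 Job 1 Job 5 Job 3 Job 7 Job 6 Job 4.
Job 2: 0→24, due 43, lateness -19
Job 8: 24→42, due 62, lateness -20
Job 1: 42→57, due 44, lateness 13
Job 5: 57→69, due 94, lateness -25
Job 3: 69→78, due 30, lateness 48
Job 7: 78→85, due 60, lateness 25
Job 6: 85→91, due 33, lateness 58
Job 4: 91→95, due 36, lateness 59
Maximum = 59.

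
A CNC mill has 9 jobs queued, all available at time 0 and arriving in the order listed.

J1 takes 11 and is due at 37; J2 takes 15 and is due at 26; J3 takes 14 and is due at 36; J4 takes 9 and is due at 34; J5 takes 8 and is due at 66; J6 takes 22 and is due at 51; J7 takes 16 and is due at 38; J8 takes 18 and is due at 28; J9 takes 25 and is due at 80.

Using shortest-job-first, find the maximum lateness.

63

SPT (increasing processing time): J5 J4 J1 J3 J2 J7 J8 J6 J9.
J5: 0→8, due 66, lateness -58
J4: 8→17, due 34, lateness -17
J1: 17→28, due 37, lateness -9
J3: 28→42, due 36, lateness 6
J2: 42→57, due 26, lateness 31
J7: 57→73, due 38, lateness 35
J8: 73→91, due 28, lateness 63
J6: 91→113, due 51, lateness 62
J9: 113→138, due 80, lateness 58
Maximum = 63.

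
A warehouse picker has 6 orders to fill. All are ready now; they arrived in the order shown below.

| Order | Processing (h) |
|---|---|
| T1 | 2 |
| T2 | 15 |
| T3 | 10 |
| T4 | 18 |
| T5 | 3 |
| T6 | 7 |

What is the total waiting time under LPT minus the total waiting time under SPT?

LPT (decreasing processing time): T4 T2 T3 T6 T5 T1.
T4: waits 0, runs 0→18
T2: waits 18, runs 18→33
T3: waits 33, runs 33→43
T6: waits 43, runs 43→50
T5: waits 50, runs 50→53
T1: waits 53, runs 53→55
Sum = 0+18+33+43+50+53 = 197.
SPT (increasing processing time): T1 T5 T6 T3 T2 T4.
T1: waits 0, runs 0→2
T5: waits 2, runs 2→5
T6: waits 5, runs 5→12
T3: waits 12, runs 12→22
T2: waits 22, runs 22→37
T4: waits 37, runs 37→55
Sum = 0+2+5+12+22+37 = 78.
Difference = 197 − 78 = 119.

119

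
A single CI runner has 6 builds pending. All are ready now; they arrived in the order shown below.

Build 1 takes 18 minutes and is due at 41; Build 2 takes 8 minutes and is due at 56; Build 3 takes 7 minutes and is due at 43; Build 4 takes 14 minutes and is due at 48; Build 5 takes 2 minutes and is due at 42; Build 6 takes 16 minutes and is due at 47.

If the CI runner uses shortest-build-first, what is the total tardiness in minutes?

SPT (increasing processing time): Build 5 Build 3 Build 2 Build 4 Build 6 Build 1.
Build 5: 0→2, due 42, tardiness 0
Build 3: 2→9, due 43, tardiness 0
Build 2: 9→17, due 56, tardiness 0
Build 4: 17→31, due 48, tardiness 0
Build 6: 31→47, due 47, tardiness 0
Build 1: 47→65, due 41, tardiness 24
Sum = 0+0+0+0+0+24 = 24.

24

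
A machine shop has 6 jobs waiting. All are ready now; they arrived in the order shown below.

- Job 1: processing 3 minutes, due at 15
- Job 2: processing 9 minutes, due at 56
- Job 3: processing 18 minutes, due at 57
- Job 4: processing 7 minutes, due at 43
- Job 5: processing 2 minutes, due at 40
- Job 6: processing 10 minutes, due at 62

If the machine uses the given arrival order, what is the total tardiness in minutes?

0

FIFO (arrival order): Job 1 Job 2 Job 3 Job 4 Job 5 Job 6.
Job 1: 0→3, due 15, tardiness 0
Job 2: 3→12, due 56, tardiness 0
Job 3: 12→30, due 57, tardiness 0
Job 4: 30→37, due 43, tardiness 0
Job 5: 37→39, due 40, tardiness 0
Job 6: 39→49, due 62, tardiness 0
Sum = 0+0+0+0+0+0 = 0.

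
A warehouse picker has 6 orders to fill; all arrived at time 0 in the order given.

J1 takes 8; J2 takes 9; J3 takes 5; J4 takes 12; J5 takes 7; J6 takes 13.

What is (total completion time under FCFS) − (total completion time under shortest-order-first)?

FIFO (arrival order): J1 J2 J3 J4 J5 J6.
J1: 0→8
J2: 8→17
J3: 17→22
J4: 22→34
J5: 34→41
J6: 41→54
Sum = 8+17+22+34+41+54 = 176.
SPT (increasing processing time): J3 J5 J1 J2 J4 J6.
J3: 0→5
J5: 5→12
J1: 12→20
J2: 20→29
J4: 29→41
J6: 41→54
Sum = 5+12+20+29+41+54 = 161.
Difference = 176 − 161 = 15.

15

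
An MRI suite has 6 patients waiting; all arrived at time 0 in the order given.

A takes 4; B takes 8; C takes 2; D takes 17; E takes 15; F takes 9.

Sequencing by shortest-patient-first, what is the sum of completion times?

138

SPT (increasing processing time): C A B F E D.
C: 0→2
A: 2→6
B: 6→14
F: 14→23
E: 23→38
D: 38→55
Sum = 2+6+14+23+38+55 = 138.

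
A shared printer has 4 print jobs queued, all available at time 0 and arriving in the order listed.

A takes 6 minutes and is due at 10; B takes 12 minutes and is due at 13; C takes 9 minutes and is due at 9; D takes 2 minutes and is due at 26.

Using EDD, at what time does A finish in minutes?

EDD (increasing due date): C A B D.
C: 0→9
A: 9→15

15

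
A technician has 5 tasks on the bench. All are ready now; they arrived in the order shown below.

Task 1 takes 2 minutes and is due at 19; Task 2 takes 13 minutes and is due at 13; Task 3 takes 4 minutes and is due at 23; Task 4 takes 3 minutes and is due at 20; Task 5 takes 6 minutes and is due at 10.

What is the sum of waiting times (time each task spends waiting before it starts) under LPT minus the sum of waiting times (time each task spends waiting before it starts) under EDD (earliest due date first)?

11

LPT (decreasing processing time): Task 2 Task 5 Task 3 Task 4 Task 1.
Task 2: waits 0, runs 0→13
Task 5: waits 13, runs 13→19
Task 3: waits 19, runs 19→23
Task 4: waits 23, runs 23→26
Task 1: waits 26, runs 26→28
Sum = 0+13+19+23+26 = 81.
EDD (increasing due date): Task 5 Task 2 Task 1 Task 4 Task 3.
Task 5: waits 0, runs 0→6
Task 2: waits 6, runs 6→19
Task 1: waits 19, runs 19→21
Task 4: waits 21, runs 21→24
Task 3: waits 24, runs 24→28
Sum = 0+6+19+21+24 = 70.
Difference = 81 − 70 = 11.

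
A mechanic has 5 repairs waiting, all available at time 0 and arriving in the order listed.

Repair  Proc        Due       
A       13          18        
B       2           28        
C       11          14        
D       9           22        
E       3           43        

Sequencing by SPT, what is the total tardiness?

31

SPT (increasing processing time): B E D C A.
B: 0→2, due 28, tardiness 0
E: 2→5, due 43, tardiness 0
D: 5→14, due 22, tardiness 0
C: 14→25, due 14, tardiness 11
A: 25→38, due 18, tardiness 20
Sum = 0+0+0+11+20 = 31.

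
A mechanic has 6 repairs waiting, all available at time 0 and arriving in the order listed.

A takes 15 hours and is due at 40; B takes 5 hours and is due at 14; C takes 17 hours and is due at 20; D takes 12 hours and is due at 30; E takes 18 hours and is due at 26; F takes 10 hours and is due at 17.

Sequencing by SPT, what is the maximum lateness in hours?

SPT (increasing processing time): B F D A C E.
B: 0→5, due 14, lateness -9
F: 5→15, due 17, lateness -2
D: 15→27, due 30, lateness -3
A: 27→42, due 40, lateness 2
C: 42→59, due 20, lateness 39
E: 59→77, due 26, lateness 51
Maximum = 51.

51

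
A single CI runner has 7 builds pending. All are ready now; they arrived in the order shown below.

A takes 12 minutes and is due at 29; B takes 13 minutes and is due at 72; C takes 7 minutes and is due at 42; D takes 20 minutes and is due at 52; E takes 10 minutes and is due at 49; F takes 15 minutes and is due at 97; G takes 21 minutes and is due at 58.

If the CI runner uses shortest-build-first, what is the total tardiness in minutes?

65

SPT (increasing processing time): C E A B F D G.
C: 0→7, due 42, tardiness 0
E: 7→17, due 49, tardiness 0
A: 17→29, due 29, tardiness 0
B: 29→42, due 72, tardiness 0
F: 42→57, due 97, tardiness 0
D: 57→77, due 52, tardiness 25
G: 77→98, due 58, tardiness 40
Sum = 0+0+0+0+0+25+40 = 65.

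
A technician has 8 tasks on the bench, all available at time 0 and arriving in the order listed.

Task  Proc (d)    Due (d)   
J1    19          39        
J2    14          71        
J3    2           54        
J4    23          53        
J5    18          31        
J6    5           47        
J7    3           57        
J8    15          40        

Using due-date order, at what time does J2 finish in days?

EDD (increasing due date): J5 J1 J8 J6 J4 J3 J7 J2.
J5: 0→18
J1: 18→37
J8: 37→52
J6: 52→57
J4: 57→80
J3: 80→82
J7: 82→85
J2: 85→99

99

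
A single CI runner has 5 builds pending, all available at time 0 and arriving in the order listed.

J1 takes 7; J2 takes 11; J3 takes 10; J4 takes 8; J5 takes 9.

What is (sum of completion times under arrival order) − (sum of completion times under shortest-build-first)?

FIFO (arrival order): J1 J2 J3 J4 J5.
J1: 0→7
J2: 7→18
J3: 18→28
J4: 28→36
J5: 36→45
Sum = 7+18+28+36+45 = 134.
SPT (increasing processing time): J1 J4 J5 J3 J2.
J1: 0→7
J4: 7→15
J5: 15→24
J3: 24→34
J2: 34→45
Sum = 7+15+24+34+45 = 125.
Difference = 134 − 125 = 9.

9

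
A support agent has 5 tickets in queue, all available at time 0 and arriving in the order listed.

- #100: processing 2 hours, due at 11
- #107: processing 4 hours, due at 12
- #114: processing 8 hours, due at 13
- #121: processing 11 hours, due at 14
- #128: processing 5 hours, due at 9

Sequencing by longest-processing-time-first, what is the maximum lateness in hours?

19

LPT (decreasing processing time): #121 #114 #128 #107 #100.
#121: 0→11, due 14, lateness -3
#114: 11→19, due 13, lateness 6
#128: 19→24, due 9, lateness 15
#107: 24→28, due 12, lateness 16
#100: 28→30, due 11, lateness 19
Maximum = 19.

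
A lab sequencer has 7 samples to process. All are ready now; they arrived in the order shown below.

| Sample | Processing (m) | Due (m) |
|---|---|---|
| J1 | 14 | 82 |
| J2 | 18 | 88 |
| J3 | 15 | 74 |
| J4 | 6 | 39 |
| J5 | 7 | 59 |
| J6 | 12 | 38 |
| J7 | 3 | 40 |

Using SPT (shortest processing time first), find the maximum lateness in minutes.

SPT (increasing processing time): J7 J4 J5 J6 J1 J3 J2.
J7: 0→3, due 40, lateness -37
J4: 3→9, due 39, lateness -30
J5: 9→16, due 59, lateness -43
J6: 16→28, due 38, lateness -10
J1: 28→42, due 82, lateness -40
J3: 42→57, due 74, lateness -17
J2: 57→75, due 88, lateness -13
Maximum = -10.

-10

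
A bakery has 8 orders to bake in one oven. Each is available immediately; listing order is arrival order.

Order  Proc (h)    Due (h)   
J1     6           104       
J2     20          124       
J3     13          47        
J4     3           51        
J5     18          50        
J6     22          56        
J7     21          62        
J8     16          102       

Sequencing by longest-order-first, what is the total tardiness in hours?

LPT (decreasing processing time): J6 J7 J2 J5 J8 J3 J1 J4.
J6: 0→22, due 56, tardiness 0
J7: 22→43, due 62, tardiness 0
J2: 43→63, due 124, tardiness 0
J5: 63→81, due 50, tardiness 31
J8: 81→97, due 102, tardiness 0
J3: 97→110, due 47, tardiness 63
J1: 110→116, due 104, tardiness 12
J4: 116→119, due 51, tardiness 68
Sum = 0+0+0+31+0+63+12+68 = 174.

174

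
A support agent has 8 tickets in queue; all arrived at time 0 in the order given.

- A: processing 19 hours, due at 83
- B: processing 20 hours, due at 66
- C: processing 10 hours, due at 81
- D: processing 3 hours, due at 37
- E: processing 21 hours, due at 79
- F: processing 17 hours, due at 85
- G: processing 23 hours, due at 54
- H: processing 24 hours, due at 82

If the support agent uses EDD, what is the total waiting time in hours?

EDD (increasing due date): D G B E C H A F.
D: waits 0, runs 0→3
G: waits 3, runs 3→26
B: waits 26, runs 26→46
E: waits 46, runs 46→67
C: waits 67, runs 67→77
H: waits 77, runs 77→101
A: waits 101, runs 101→120
F: waits 120, runs 120→137
Sum = 0+3+26+46+67+77+101+120 = 440.

440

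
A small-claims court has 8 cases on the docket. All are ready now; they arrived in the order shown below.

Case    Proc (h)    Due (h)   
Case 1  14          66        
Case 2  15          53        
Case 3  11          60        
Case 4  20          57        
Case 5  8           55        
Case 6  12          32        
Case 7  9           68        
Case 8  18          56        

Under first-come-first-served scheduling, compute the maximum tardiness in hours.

FIFO (arrival order): Case 1 Case 2 Case 3 Case 4 Case 5 Case 6 Case 7 Case 8.
Case 1: 0→14, due 66, tardiness 0
Case 2: 14→29, due 53, tardiness 0
Case 3: 29→40, due 60, tardiness 0
Case 4: 40→60, due 57, tardiness 3
Case 5: 60→68, due 55, tardiness 13
Case 6: 68→80, due 32, tardiness 48
Case 7: 80→89, due 68, tardiness 21
Case 8: 89→107, due 56, tardiness 51
Maximum = 51.

51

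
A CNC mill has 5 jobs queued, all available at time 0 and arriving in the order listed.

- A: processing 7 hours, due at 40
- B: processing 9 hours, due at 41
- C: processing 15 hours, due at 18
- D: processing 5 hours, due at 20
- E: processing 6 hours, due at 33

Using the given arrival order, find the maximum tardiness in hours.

FIFO (arrival order): A B C D E.
A: 0→7, due 40, tardiness 0
B: 7→16, due 41, tardiness 0
C: 16→31, due 18, tardiness 13
D: 31→36, due 20, tardiness 16
E: 36→42, due 33, tardiness 9
Maximum = 16.

16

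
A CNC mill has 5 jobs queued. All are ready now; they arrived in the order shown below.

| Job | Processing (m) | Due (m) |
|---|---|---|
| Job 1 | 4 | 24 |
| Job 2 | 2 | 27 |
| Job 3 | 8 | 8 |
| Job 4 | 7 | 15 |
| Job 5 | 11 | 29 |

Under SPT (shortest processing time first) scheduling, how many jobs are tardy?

SPT (increasing processing time): Job 2 Job 1 Job 4 Job 3 Job 5.
Job 2: 0→2, due 27, tardiness 0
Job 1: 2→6, due 24, tardiness 0
Job 4: 6→13, due 15, tardiness 0
Job 3: 13→21, due 8, tardiness 13
Job 5: 21→32, due 29, tardiness 3
Late jobs: 2.

2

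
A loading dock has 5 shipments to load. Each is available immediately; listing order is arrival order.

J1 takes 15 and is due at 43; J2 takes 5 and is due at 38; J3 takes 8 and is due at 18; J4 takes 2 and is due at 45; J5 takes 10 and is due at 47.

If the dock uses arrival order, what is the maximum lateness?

10

FIFO (arrival order): J1 J2 J3 J4 J5.
J1: 0→15, due 43, lateness -28
J2: 15→20, due 38, lateness -18
J3: 20→28, due 18, lateness 10
J4: 28→30, due 45, lateness -15
J5: 30→40, due 47, lateness -7
Maximum = 10.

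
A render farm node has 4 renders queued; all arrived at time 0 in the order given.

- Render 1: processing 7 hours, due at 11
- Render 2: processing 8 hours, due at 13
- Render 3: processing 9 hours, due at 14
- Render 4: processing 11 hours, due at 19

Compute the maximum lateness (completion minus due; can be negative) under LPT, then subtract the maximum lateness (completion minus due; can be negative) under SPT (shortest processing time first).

8

LPT (decreasing processing time): Render 4 Render 3 Render 2 Render 1.
Render 4: 0→11, due 19, lateness -8
Render 3: 11→20, due 14, lateness 6
Render 2: 20→28, due 13, lateness 15
Render 1: 28→35, due 11, lateness 24
Maximum = 24.
SPT (increasing processing time): Render 1 Render 2 Render 3 Render 4.
Render 1: 0→7, due 11, lateness -4
Render 2: 7→15, due 13, lateness 2
Render 3: 15→24, due 14, lateness 10
Render 4: 24→35, due 19, lateness 16
Maximum = 16.
Difference = 24 − 16 = 8.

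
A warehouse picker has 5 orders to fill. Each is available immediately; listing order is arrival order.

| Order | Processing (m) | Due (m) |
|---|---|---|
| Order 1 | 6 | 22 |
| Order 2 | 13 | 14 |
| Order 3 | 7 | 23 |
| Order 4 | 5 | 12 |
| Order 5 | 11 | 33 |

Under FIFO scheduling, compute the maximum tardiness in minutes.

19

FIFO (arrival order): Order 1 Order 2 Order 3 Order 4 Order 5.
Order 1: 0→6, due 22, tardiness 0
Order 2: 6→19, due 14, tardiness 5
Order 3: 19→26, due 23, tardiness 3
Order 4: 26→31, due 12, tardiness 19
Order 5: 31→42, due 33, tardiness 9
Maximum = 19.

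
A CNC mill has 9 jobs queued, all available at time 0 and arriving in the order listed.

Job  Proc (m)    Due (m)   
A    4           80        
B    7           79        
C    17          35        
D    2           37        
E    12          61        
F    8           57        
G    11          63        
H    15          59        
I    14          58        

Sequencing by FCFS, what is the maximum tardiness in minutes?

FIFO (arrival order): A B C D E F G H I.
A: 0→4, due 80, tardiness 0
B: 4→11, due 79, tardiness 0
C: 11→28, due 35, tardiness 0
D: 28→30, due 37, tardiness 0
E: 30→42, due 61, tardiness 0
F: 42→50, due 57, tardiness 0
G: 50→61, due 63, tardiness 0
H: 61→76, due 59, tardiness 17
I: 76→90, due 58, tardiness 32
Maximum = 32.

32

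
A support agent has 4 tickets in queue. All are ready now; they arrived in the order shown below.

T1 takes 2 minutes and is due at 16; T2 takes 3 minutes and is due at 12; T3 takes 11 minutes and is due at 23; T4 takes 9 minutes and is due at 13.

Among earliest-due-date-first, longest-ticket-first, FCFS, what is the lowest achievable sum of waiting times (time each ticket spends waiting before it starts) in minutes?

EDD (increasing due date): T2 T4 T1 T3.
T2: waits 0, runs 0→3
T4: waits 3, runs 3→12
T1: waits 12, runs 12→14
T3: waits 14, runs 14→25
Sum = 0+3+12+14 = 29.
LPT (decreasing processing time): T3 T4 T2 T1.
T3: waits 0, runs 0→11
T4: waits 11, runs 11→20
T2: waits 20, runs 20→23
T1: waits 23, runs 23→25
Sum = 0+11+20+23 = 54.
FIFO (arrival order): T1 T2 T3 T4.
T1: waits 0, runs 0→2
T2: waits 2, runs 2→5
T3: waits 5, runs 5→16
T4: waits 16, runs 16→25
Sum = 0+2+5+16 = 23.
EDD 29, LPT 54, FIFO 23 → minimum 23.

23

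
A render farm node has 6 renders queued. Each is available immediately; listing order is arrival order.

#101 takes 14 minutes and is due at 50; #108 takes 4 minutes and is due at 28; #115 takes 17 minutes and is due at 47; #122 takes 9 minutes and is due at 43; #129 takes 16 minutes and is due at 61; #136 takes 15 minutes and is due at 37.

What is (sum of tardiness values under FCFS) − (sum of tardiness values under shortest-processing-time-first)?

6

FIFO (arrival order): #101 #108 #115 #122 #129 #136.
#101: 0→14, due 50, tardiness 0
#108: 14→18, due 28, tardiness 0
#115: 18→35, due 47, tardiness 0
#122: 35→44, due 43, tardiness 1
#129: 44→60, due 61, tardiness 0
#136: 60→75, due 37, tardiness 38
Sum = 0+0+0+1+0+38 = 39.
SPT (increasing processing time): #108 #122 #101 #136 #129 #115.
#108: 0→4, due 28, tardiness 0
#122: 4→13, due 43, tardiness 0
#101: 13→27, due 50, tardiness 0
#136: 27→42, due 37, tardiness 5
#129: 42→58, due 61, tardiness 0
#115: 58→75, due 47, tardiness 28
Sum = 0+0+0+5+0+28 = 33.
Difference = 39 − 33 = 6.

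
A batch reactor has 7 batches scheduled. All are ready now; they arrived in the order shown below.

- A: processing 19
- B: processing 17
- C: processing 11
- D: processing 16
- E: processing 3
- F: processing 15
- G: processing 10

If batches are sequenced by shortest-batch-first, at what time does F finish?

SPT (increasing processing time): E G C F D B A.
E: 0→3
G: 3→13
C: 13→24
F: 24→39

39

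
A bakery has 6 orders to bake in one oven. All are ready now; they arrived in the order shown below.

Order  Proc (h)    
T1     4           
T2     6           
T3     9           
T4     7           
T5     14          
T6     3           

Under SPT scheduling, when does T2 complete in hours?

SPT (increasing processing time): T6 T1 T2 T4 T3 T5.
T6: 0→3
T1: 3→7
T2: 7→13

13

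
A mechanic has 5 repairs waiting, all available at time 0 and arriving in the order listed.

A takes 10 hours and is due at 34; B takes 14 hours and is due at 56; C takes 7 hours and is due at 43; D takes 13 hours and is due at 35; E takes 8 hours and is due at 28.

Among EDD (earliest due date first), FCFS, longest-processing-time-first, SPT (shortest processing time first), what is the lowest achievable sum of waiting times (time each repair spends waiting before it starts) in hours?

85

EDD (increasing due date): E A D C B.
E: waits 0, runs 0→8
A: waits 8, runs 8→18
D: waits 18, runs 18→31
C: waits 31, runs 31→38
B: waits 38, runs 38→52
Sum = 0+8+18+31+38 = 95.
FIFO (arrival order): A B C D E.
A: waits 0, runs 0→10
B: waits 10, runs 10→24
C: waits 24, runs 24→31
D: waits 31, runs 31→44
E: waits 44, runs 44→52
Sum = 0+10+24+31+44 = 109.
LPT (decreasing processing time): B D A E C.
B: waits 0, runs 0→14
D: waits 14, runs 14→27
A: waits 27, runs 27→37
E: waits 37, runs 37→45
C: waits 45, runs 45→52
Sum = 0+14+27+37+45 = 123.
SPT (increasing processing time): C E A D B.
C: waits 0, runs 0→7
E: waits 7, runs 7→15
A: waits 15, runs 15→25
D: waits 25, runs 25→38
B: waits 38, runs 38→52
Sum = 0+7+15+25+38 = 85.
EDD 95, FIFO 109, LPT 123, SPT 85 → minimum 85.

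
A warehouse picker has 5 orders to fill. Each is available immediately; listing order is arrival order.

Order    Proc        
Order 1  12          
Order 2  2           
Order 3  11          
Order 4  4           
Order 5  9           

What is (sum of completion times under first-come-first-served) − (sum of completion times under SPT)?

31

FIFO (arrival order): Order 1 Order 2 Order 3 Order 4 Order 5.
Order 1: 0→12
Order 2: 12→14
Order 3: 14→25
Order 4: 25→29
Order 5: 29→38
Sum = 12+14+25+29+38 = 118.
SPT (increasing processing time): Order 2 Order 4 Order 5 Order 3 Order 1.
Order 2: 0→2
Order 4: 2→6
Order 5: 6→15
Order 3: 15→26
Order 1: 26→38
Sum = 2+6+15+26+38 = 87.
Difference = 118 − 87 = 31.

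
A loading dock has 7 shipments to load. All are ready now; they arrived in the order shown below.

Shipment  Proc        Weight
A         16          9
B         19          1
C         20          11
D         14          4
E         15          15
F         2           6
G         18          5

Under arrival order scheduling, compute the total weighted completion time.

FIFO (arrival order): A B C D E F G.
A: finishes 16, weight 9, w·C = 144
B: finishes 35, weight 1, w·C = 35
C: finishes 55, weight 11, w·C = 605
D: finishes 69, weight 4, w·C = 276
E: finishes 84, weight 15, w·C = 1260
F: finishes 86, weight 6, w·C = 516
G: finishes 104, weight 5, w·C = 520
Sum = 144+35+605+276+1260+516+520 = 3356.

3356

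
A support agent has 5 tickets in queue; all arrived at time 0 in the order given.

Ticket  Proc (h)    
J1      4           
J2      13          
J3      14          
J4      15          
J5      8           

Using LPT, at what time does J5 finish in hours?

50

LPT (decreasing processing time): J4 J3 J2 J5 J1.
J4: 0→15
J3: 15→29
J2: 29→42
J5: 42→50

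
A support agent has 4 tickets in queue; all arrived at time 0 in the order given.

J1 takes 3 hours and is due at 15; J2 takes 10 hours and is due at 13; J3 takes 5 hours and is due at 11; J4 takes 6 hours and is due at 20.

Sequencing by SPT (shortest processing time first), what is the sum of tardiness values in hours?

SPT (increasing processing time): J1 J3 J4 J2.
J1: 0→3, due 15, tardiness 0
J3: 3→8, due 11, tardiness 0
J4: 8→14, due 20, tardiness 0
J2: 14→24, due 13, tardiness 11
Sum = 0+0+0+11 = 11.

11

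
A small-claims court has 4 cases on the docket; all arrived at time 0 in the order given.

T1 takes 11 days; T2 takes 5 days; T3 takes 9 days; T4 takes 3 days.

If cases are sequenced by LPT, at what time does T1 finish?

LPT (decreasing processing time): T1 T3 T2 T4.
T1: 0→11

11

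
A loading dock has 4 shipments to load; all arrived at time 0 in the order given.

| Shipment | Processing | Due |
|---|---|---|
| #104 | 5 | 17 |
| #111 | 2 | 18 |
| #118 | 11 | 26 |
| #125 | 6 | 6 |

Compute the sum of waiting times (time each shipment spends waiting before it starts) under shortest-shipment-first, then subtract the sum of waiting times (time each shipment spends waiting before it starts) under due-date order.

SPT (increasing processing time): #111 #104 #125 #118.
#111: waits 0, runs 0→2
#104: waits 2, runs 2→7
#125: waits 7, runs 7→13
#118: waits 13, runs 13→24
Sum = 0+2+7+13 = 22.
EDD (increasing due date): #125 #104 #111 #118.
#125: waits 0, runs 0→6
#104: waits 6, runs 6→11
#111: waits 11, runs 11→13
#118: waits 13, runs 13→24
Sum = 0+6+11+13 = 30.
Difference = 22 − 30 = -8.

-8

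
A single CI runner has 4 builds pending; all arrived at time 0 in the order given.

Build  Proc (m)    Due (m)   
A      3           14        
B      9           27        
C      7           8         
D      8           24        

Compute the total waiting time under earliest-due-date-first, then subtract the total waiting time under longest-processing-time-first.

-15

EDD (increasing due date): C A D B.
C: waits 0, runs 0→7
A: waits 7, runs 7→10
D: waits 10, runs 10→18
B: waits 18, runs 18→27
Sum = 0+7+10+18 = 35.
LPT (decreasing processing time): B D C A.
B: waits 0, runs 0→9
D: waits 9, runs 9→17
C: waits 17, runs 17→24
A: waits 24, runs 24→27
Sum = 0+9+17+24 = 50.
Difference = 35 − 50 = -15.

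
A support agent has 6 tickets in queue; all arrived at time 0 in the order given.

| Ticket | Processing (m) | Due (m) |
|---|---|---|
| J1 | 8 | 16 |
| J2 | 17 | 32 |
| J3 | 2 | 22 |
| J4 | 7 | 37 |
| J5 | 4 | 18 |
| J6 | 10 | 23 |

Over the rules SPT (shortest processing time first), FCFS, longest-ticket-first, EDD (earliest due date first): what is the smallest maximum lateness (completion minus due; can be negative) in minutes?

11

SPT (increasing processing time): J3 J5 J4 J1 J6 J2.
J3: 0→2, due 22, lateness -20
J5: 2→6, due 18, lateness -12
J4: 6→13, due 37, lateness -24
J1: 13→21, due 16, lateness 5
J6: 21→31, due 23, lateness 8
J2: 31→48, due 32, lateness 16
Maximum = 16.
FIFO (arrival order): J1 J2 J3 J4 J5 J6.
J1: 0→8, due 16, lateness -8
J2: 8→25, due 32, lateness -7
J3: 25→27, due 22, lateness 5
J4: 27→34, due 37, lateness -3
J5: 34→38, due 18, lateness 20
J6: 38→48, due 23, lateness 25
Maximum = 25.
LPT (decreasing processing time): J2 J6 J1 J4 J5 J3.
J2: 0→17, due 32, lateness -15
J6: 17→27, due 23, lateness 4
J1: 27→35, due 16, lateness 19
J4: 35→42, due 37, lateness 5
J5: 42→46, due 18, lateness 28
J3: 46→48, due 22, lateness 26
Maximum = 28.
EDD (increasing due date): J1 J5 J3 J6 J2 J4.
J1: 0→8, due 16, lateness -8
J5: 8→12, due 18, lateness -6
J3: 12→14, due 22, lateness -8
J6: 14→24, due 23, lateness 1
J2: 24→41, due 32, lateness 9
J4: 41→48, due 37, lateness 11
Maximum = 11.
SPT 16, FIFO 25, LPT 28, EDD 11 → minimum 11.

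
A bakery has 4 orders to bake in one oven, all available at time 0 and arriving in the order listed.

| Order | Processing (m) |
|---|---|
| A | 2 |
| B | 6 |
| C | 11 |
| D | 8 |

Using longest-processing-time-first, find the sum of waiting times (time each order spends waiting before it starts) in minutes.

55

LPT (decreasing processing time): C D B A.
C: waits 0, runs 0→11
D: waits 11, runs 11→19
B: waits 19, runs 19→25
A: waits 25, runs 25→27
Sum = 0+11+19+25 = 55.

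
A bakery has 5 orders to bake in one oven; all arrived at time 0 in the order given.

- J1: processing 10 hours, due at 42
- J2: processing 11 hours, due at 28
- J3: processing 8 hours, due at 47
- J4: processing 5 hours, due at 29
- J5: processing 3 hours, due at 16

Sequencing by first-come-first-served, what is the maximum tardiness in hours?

21

FIFO (arrival order): J1 J2 J3 J4 J5.
J1: 0→10, due 42, tardiness 0
J2: 10→21, due 28, tardiness 0
J3: 21→29, due 47, tardiness 0
J4: 29→34, due 29, tardiness 5
J5: 34→37, due 16, tardiness 21
Maximum = 21.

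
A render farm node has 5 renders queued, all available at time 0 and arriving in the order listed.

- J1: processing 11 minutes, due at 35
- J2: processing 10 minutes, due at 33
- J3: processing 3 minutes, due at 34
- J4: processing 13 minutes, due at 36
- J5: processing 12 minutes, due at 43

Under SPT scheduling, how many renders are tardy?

SPT (increasing processing time): J3 J2 J1 J5 J4.
J3: 0→3, due 34, tardiness 0
J2: 3→13, due 33, tardiness 0
J1: 13→24, due 35, tardiness 0
J5: 24→36, due 43, tardiness 0
J4: 36→49, due 36, tardiness 13
Late renders: 1.

1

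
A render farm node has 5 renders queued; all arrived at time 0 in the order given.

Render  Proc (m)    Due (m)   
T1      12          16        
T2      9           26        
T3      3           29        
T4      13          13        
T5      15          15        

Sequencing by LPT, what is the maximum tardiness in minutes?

24

LPT (decreasing processing time): T5 T4 T1 T2 T3.
T5: 0→15, due 15, tardiness 0
T4: 15→28, due 13, tardiness 15
T1: 28→40, due 16, tardiness 24
T2: 40→49, due 26, tardiness 23
T3: 49→52, due 29, tardiness 23
Maximum = 24.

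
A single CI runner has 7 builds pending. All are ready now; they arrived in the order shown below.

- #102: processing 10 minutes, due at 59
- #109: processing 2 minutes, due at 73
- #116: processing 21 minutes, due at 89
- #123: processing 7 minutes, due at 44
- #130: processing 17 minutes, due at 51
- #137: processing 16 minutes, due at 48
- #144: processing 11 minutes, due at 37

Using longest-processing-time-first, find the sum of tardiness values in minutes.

LPT (decreasing processing time): #116 #130 #137 #144 #102 #123 #109.
#116: 0→21, due 89, tardiness 0
#130: 21→38, due 51, tardiness 0
#137: 38→54, due 48, tardiness 6
#144: 54→65, due 37, tardiness 28
#102: 65→75, due 59, tardiness 16
#123: 75→82, due 44, tardiness 38
#109: 82→84, due 73, tardiness 11
Sum = 0+0+6+28+16+38+11 = 99.

99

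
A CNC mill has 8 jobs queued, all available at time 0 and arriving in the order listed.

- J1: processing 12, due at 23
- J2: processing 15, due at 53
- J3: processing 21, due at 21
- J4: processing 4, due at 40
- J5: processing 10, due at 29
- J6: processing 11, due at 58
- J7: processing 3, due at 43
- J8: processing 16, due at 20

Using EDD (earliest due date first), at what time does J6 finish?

92

EDD (increasing due date): J8 J3 J1 J5 J4 J7 J2 J6.
J8: 0→16
J3: 16→37
J1: 37→49
J5: 49→59
J4: 59→63
J7: 63→66
J2: 66→81
J6: 81→92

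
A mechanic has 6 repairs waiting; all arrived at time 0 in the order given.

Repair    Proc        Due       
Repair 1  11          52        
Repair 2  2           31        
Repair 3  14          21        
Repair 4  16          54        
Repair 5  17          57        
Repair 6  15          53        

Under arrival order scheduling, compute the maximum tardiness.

FIFO (arrival order): Repair 1 Repair 2 Repair 3 Repair 4 Repair 5 Repair 6.
Repair 1: 0→11, due 52, tardiness 0
Repair 2: 11→13, due 31, tardiness 0
Repair 3: 13→27, due 21, tardiness 6
Repair 4: 27→43, due 54, tardiness 0
Repair 5: 43→60, due 57, tardiness 3
Repair 6: 60→75, due 53, tardiness 22
Maximum = 22.

22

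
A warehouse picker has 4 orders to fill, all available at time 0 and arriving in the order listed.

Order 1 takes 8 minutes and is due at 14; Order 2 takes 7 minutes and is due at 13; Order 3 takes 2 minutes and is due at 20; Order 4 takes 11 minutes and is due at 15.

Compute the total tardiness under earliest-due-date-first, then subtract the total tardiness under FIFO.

EDD (increasing due date): Order 2 Order 1 Order 4 Order 3.
Order 2: 0→7, due 13, tardiness 0
Order 1: 7→15, due 14, tardiness 1
Order 4: 15→26, due 15, tardiness 11
Order 3: 26→28, due 20, tardiness 8
Sum = 0+1+11+8 = 20.
FIFO (arrival order): Order 1 Order 2 Order 3 Order 4.
Order 1: 0→8, due 14, tardiness 0
Order 2: 8→15, due 13, tardiness 2
Order 3: 15→17, due 20, tardiness 0
Order 4: 17→28, due 15, tardiness 13
Sum = 0+2+0+13 = 15.
Difference = 20 − 15 = 5.

5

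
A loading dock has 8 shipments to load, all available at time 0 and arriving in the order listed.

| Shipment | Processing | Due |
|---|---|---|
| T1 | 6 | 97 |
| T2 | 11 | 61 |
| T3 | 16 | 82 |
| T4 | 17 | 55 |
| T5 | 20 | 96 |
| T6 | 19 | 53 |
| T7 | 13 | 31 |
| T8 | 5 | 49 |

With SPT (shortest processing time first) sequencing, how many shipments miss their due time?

4

SPT (increasing processing time): T8 T1 T2 T7 T3 T4 T6 T5.
T8: 0→5, due 49, tardiness 0
T1: 5→11, due 97, tardiness 0
T2: 11→22, due 61, tardiness 0
T7: 22→35, due 31, tardiness 4
T3: 35→51, due 82, tardiness 0
T4: 51→68, due 55, tardiness 13
T6: 68→87, due 53, tardiness 34
T5: 87→107, due 96, tardiness 11
Late shipments: 4.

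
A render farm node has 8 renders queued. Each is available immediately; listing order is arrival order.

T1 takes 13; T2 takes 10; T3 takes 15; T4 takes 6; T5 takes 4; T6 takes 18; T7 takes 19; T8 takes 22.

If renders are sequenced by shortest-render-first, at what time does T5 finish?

SPT (increasing processing time): T5 T4 T2 T1 T3 T6 T7 T8.
T5: 0→4

4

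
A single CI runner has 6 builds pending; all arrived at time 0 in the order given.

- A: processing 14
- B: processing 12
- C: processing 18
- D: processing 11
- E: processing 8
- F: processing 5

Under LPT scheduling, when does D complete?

55

LPT (decreasing processing time): C A B D E F.
C: 0→18
A: 18→32
B: 32→44
D: 44→55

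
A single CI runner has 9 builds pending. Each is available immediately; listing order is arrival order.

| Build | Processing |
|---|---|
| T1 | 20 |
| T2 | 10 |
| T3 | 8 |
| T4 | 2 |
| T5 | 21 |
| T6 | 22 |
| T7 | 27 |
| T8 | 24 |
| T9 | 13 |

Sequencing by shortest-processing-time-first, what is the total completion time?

555

SPT (increasing processing time): T4 T3 T2 T9 T1 T5 T6 T8 T7.
T4: 0→2
T3: 2→10
T2: 10→20
T9: 20→33
T1: 33→53
T5: 53→74
T6: 74→96
T8: 96→120
T7: 120→147
Sum = 2+10+20+33+53+74+96+120+147 = 555.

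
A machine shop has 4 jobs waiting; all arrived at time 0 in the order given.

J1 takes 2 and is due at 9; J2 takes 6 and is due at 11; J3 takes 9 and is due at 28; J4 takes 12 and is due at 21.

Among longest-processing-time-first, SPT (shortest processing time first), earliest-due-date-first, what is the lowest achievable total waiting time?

LPT (decreasing processing time): J4 J3 J2 J1.
J4: waits 0, runs 0→12
J3: waits 12, runs 12→21
J2: waits 21, runs 21→27
J1: waits 27, runs 27→29
Sum = 0+12+21+27 = 60.
SPT (increasing processing time): J1 J2 J3 J4.
J1: waits 0, runs 0→2
J2: waits 2, runs 2→8
J3: waits 8, runs 8→17
J4: waits 17, runs 17→29
Sum = 0+2+8+17 = 27.
EDD (increasing due date): J1 J2 J4 J3.
J1: waits 0, runs 0→2
J2: waits 2, runs 2→8
J4: waits 8, runs 8→20
J3: waits 20, runs 20→29
Sum = 0+2+8+20 = 30.
LPT 60, SPT 27, EDD 30 → minimum 27.

27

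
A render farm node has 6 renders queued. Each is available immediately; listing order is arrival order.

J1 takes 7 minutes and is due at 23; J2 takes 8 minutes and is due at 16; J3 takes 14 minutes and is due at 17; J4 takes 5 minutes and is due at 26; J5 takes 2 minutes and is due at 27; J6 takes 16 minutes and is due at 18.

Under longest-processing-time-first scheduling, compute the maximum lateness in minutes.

25

LPT (decreasing processing time): J6 J3 J2 J1 J4 J5.
J6: 0→16, due 18, lateness -2
J3: 16→30, due 17, lateness 13
J2: 30→38, due 16, lateness 22
J1: 38→45, due 23, lateness 22
J4: 45→50, due 26, lateness 24
J5: 50→52, due 27, lateness 25
Maximum = 25.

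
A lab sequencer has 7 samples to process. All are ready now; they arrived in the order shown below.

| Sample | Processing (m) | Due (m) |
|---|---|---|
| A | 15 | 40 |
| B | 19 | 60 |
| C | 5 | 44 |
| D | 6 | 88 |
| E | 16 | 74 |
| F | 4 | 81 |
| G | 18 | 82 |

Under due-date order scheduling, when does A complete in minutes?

EDD (increasing due date): A C B E F G D.
A: 0→15

15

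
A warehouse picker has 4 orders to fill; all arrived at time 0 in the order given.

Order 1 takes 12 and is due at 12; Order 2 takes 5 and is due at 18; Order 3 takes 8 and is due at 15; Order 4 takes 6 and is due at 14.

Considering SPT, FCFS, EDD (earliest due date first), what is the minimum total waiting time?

SPT (increasing processing time): Order 2 Order 4 Order 3 Order 1.
Order 2: waits 0, runs 0→5
Order 4: waits 5, runs 5→11
Order 3: waits 11, runs 11→19
Order 1: waits 19, runs 19→31
Sum = 0+5+11+19 = 35.
FIFO (arrival order): Order 1 Order 2 Order 3 Order 4.
Order 1: waits 0, runs 0→12
Order 2: waits 12, runs 12→17
Order 3: waits 17, runs 17→25
Order 4: waits 25, runs 25→31
Sum = 0+12+17+25 = 54.
EDD (increasing due date): Order 1 Order 4 Order 3 Order 2.
Order 1: waits 0, runs 0→12
Order 4: waits 12, runs 12→18
Order 3: waits 18, runs 18→26
Order 2: waits 26, runs 26→31
Sum = 0+12+18+26 = 56.
SPT 35, FIFO 54, EDD 56 → minimum 35.

35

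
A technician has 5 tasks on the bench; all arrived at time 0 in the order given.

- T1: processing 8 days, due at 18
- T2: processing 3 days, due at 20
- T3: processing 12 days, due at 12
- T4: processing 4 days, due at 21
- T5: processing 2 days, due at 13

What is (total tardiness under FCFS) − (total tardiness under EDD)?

FIFO (arrival order): T1 T2 T3 T4 T5.
T1: 0→8, due 18, tardiness 0
T2: 8→11, due 20, tardiness 0
T3: 11→23, due 12, tardiness 11
T4: 23→27, due 21, tardiness 6
T5: 27→29, due 13, tardiness 16
Sum = 0+0+11+6+16 = 33.
EDD (increasing due date): T3 T5 T1 T2 T4.
T3: 0→12, due 12, tardiness 0
T5: 12→14, due 13, tardiness 1
T1: 14→22, due 18, tardiness 4
T2: 22→25, due 20, tardiness 5
T4: 25→29, due 21, tardiness 8
Sum = 0+1+4+5+8 = 18.
Difference = 33 − 18 = 15.

15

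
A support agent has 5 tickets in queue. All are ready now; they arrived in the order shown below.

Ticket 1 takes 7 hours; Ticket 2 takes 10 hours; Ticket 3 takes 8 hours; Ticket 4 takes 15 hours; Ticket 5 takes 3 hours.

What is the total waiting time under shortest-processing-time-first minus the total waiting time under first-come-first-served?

-30

SPT (increasing processing time): Ticket 5 Ticket 1 Ticket 3 Ticket 2 Ticket 4.
Ticket 5: waits 0, runs 0→3
Ticket 1: waits 3, runs 3→10
Ticket 3: waits 10, runs 10→18
Ticket 2: waits 18, runs 18→28
Ticket 4: waits 28, runs 28→43
Sum = 0+3+10+18+28 = 59.
FIFO (arrival order): Ticket 1 Ticket 2 Ticket 3 Ticket 4 Ticket 5.
Ticket 1: waits 0, runs 0→7
Ticket 2: waits 7, runs 7→17
Ticket 3: waits 17, runs 17→25
Ticket 4: waits 25, runs 25→40
Ticket 5: waits 40, runs 40→43
Sum = 0+7+17+25+40 = 89.
Difference = 59 − 89 = -30.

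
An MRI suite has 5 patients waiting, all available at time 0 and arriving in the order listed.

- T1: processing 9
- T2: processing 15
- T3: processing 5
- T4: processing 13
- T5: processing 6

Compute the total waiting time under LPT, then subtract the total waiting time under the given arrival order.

LPT (decreasing processing time): T2 T4 T1 T5 T3.
T2: waits 0, runs 0→15
T4: waits 15, runs 15→28
T1: waits 28, runs 28→37
T5: waits 37, runs 37→43
T3: waits 43, runs 43→48
Sum = 0+15+28+37+43 = 123.
FIFO (arrival order): T1 T2 T3 T4 T5.
T1: waits 0, runs 0→9
T2: waits 9, runs 9→24
T3: waits 24, runs 24→29
T4: waits 29, runs 29→42
T5: waits 42, runs 42→48
Sum = 0+9+24+29+42 = 104.
Difference = 123 − 104 = 19.

19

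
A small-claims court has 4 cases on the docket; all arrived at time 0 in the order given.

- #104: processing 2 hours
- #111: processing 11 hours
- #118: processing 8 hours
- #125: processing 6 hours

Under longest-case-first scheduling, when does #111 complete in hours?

LPT (decreasing processing time): #111 #118 #125 #104.
#111: 0→11

11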